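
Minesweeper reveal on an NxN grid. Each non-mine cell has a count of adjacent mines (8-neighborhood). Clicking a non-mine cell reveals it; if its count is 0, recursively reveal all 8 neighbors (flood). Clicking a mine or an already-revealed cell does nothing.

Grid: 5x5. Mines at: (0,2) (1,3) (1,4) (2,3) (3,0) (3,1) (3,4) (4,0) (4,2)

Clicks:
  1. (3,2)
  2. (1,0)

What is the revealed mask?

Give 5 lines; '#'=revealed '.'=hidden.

Answer: ##...
##...
##...
..#..
.....

Derivation:
Click 1 (3,2) count=3: revealed 1 new [(3,2)] -> total=1
Click 2 (1,0) count=0: revealed 6 new [(0,0) (0,1) (1,0) (1,1) (2,0) (2,1)] -> total=7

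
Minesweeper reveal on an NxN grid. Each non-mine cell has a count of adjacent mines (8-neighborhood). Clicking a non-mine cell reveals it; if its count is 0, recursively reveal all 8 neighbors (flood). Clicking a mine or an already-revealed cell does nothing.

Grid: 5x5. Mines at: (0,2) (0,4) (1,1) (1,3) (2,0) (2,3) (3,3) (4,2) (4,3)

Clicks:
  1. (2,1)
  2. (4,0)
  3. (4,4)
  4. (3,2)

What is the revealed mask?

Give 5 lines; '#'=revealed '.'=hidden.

Click 1 (2,1) count=2: revealed 1 new [(2,1)] -> total=1
Click 2 (4,0) count=0: revealed 4 new [(3,0) (3,1) (4,0) (4,1)] -> total=5
Click 3 (4,4) count=2: revealed 1 new [(4,4)] -> total=6
Click 4 (3,2) count=4: revealed 1 new [(3,2)] -> total=7

Answer: .....
.....
.#...
###..
##..#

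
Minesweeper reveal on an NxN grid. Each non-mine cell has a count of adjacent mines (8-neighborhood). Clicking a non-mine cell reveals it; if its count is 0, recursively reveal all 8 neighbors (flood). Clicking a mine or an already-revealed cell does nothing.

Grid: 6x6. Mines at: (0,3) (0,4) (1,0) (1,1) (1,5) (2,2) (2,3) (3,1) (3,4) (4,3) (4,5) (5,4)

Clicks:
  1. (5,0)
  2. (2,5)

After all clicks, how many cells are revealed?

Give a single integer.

Answer: 7

Derivation:
Click 1 (5,0) count=0: revealed 6 new [(4,0) (4,1) (4,2) (5,0) (5,1) (5,2)] -> total=6
Click 2 (2,5) count=2: revealed 1 new [(2,5)] -> total=7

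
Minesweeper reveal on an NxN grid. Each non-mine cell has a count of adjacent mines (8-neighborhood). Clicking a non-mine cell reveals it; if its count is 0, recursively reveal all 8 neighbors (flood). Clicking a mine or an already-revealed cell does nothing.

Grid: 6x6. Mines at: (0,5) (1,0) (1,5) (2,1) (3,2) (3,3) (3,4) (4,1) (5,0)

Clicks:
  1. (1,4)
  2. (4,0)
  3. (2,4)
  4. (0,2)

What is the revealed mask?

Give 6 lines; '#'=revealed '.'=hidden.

Answer: .####.
.####.
..###.
......
#.....
......

Derivation:
Click 1 (1,4) count=2: revealed 1 new [(1,4)] -> total=1
Click 2 (4,0) count=2: revealed 1 new [(4,0)] -> total=2
Click 3 (2,4) count=3: revealed 1 new [(2,4)] -> total=3
Click 4 (0,2) count=0: revealed 9 new [(0,1) (0,2) (0,3) (0,4) (1,1) (1,2) (1,3) (2,2) (2,3)] -> total=12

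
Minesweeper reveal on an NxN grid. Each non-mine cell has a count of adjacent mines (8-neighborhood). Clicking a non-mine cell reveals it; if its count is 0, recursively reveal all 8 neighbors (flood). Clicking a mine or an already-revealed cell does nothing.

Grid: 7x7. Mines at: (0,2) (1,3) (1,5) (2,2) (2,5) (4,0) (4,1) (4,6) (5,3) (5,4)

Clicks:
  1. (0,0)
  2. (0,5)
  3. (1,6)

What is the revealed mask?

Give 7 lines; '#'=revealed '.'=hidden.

Click 1 (0,0) count=0: revealed 8 new [(0,0) (0,1) (1,0) (1,1) (2,0) (2,1) (3,0) (3,1)] -> total=8
Click 2 (0,5) count=1: revealed 1 new [(0,5)] -> total=9
Click 3 (1,6) count=2: revealed 1 new [(1,6)] -> total=10

Answer: ##...#.
##....#
##.....
##.....
.......
.......
.......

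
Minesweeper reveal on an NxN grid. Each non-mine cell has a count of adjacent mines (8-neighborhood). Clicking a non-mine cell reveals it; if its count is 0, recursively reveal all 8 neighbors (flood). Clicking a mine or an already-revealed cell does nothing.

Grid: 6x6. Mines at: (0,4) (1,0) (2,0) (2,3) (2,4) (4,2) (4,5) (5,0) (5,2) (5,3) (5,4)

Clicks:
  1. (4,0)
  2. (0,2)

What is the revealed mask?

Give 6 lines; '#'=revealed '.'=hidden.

Answer: .###..
.###..
......
......
#.....
......

Derivation:
Click 1 (4,0) count=1: revealed 1 new [(4,0)] -> total=1
Click 2 (0,2) count=0: revealed 6 new [(0,1) (0,2) (0,3) (1,1) (1,2) (1,3)] -> total=7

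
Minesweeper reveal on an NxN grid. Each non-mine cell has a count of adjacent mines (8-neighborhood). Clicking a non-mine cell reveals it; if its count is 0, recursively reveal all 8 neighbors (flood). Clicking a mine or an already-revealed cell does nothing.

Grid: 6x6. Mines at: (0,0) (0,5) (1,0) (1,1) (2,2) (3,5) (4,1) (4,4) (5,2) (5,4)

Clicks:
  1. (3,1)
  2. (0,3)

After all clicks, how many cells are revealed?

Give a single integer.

Answer: 7

Derivation:
Click 1 (3,1) count=2: revealed 1 new [(3,1)] -> total=1
Click 2 (0,3) count=0: revealed 6 new [(0,2) (0,3) (0,4) (1,2) (1,3) (1,4)] -> total=7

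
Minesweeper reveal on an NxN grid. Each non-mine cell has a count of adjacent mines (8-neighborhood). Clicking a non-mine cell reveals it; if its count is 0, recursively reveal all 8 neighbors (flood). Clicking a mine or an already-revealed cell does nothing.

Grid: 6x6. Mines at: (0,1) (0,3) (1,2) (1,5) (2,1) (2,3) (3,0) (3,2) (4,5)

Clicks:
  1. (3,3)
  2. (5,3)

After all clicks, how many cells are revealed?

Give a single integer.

Click 1 (3,3) count=2: revealed 1 new [(3,3)] -> total=1
Click 2 (5,3) count=0: revealed 10 new [(4,0) (4,1) (4,2) (4,3) (4,4) (5,0) (5,1) (5,2) (5,3) (5,4)] -> total=11

Answer: 11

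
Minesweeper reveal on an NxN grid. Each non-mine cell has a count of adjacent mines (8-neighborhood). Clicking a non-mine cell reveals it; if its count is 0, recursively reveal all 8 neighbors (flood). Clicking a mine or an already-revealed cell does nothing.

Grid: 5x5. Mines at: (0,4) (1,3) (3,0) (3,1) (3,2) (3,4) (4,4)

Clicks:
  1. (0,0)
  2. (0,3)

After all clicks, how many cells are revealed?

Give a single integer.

Click 1 (0,0) count=0: revealed 9 new [(0,0) (0,1) (0,2) (1,0) (1,1) (1,2) (2,0) (2,1) (2,2)] -> total=9
Click 2 (0,3) count=2: revealed 1 new [(0,3)] -> total=10

Answer: 10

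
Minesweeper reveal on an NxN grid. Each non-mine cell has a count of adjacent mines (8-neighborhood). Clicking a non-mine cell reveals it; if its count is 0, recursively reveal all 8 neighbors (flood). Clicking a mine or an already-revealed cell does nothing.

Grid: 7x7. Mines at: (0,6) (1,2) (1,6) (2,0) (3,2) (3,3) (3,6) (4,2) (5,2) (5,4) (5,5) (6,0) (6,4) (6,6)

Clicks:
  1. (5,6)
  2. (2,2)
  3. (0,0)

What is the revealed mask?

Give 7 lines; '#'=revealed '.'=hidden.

Click 1 (5,6) count=2: revealed 1 new [(5,6)] -> total=1
Click 2 (2,2) count=3: revealed 1 new [(2,2)] -> total=2
Click 3 (0,0) count=0: revealed 4 new [(0,0) (0,1) (1,0) (1,1)] -> total=6

Answer: ##.....
##.....
..#....
.......
.......
......#
.......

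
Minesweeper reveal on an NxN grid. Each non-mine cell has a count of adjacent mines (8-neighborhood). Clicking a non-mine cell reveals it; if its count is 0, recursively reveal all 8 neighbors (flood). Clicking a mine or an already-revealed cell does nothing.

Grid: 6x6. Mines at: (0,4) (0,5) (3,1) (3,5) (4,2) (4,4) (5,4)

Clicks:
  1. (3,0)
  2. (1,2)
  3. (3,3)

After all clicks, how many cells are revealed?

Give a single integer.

Answer: 18

Derivation:
Click 1 (3,0) count=1: revealed 1 new [(3,0)] -> total=1
Click 2 (1,2) count=0: revealed 17 new [(0,0) (0,1) (0,2) (0,3) (1,0) (1,1) (1,2) (1,3) (1,4) (2,0) (2,1) (2,2) (2,3) (2,4) (3,2) (3,3) (3,4)] -> total=18
Click 3 (3,3) count=2: revealed 0 new [(none)] -> total=18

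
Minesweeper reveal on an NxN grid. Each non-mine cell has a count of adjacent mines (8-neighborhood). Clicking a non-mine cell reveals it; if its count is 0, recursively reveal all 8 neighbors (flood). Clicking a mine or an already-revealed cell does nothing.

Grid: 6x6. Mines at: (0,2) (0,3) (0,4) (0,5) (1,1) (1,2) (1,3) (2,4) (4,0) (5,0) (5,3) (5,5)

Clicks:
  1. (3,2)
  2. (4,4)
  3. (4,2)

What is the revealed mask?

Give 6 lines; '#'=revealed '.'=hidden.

Answer: ......
......
.###..
.###..
.####.
......

Derivation:
Click 1 (3,2) count=0: revealed 9 new [(2,1) (2,2) (2,3) (3,1) (3,2) (3,3) (4,1) (4,2) (4,3)] -> total=9
Click 2 (4,4) count=2: revealed 1 new [(4,4)] -> total=10
Click 3 (4,2) count=1: revealed 0 new [(none)] -> total=10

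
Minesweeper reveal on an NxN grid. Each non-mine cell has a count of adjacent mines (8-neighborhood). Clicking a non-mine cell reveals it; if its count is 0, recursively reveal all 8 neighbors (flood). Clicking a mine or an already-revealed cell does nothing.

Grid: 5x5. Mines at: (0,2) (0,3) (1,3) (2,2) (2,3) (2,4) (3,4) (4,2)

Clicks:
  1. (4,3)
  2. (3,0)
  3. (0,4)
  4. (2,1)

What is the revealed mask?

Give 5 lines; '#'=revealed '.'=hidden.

Click 1 (4,3) count=2: revealed 1 new [(4,3)] -> total=1
Click 2 (3,0) count=0: revealed 10 new [(0,0) (0,1) (1,0) (1,1) (2,0) (2,1) (3,0) (3,1) (4,0) (4,1)] -> total=11
Click 3 (0,4) count=2: revealed 1 new [(0,4)] -> total=12
Click 4 (2,1) count=1: revealed 0 new [(none)] -> total=12

Answer: ##..#
##...
##...
##...
##.#.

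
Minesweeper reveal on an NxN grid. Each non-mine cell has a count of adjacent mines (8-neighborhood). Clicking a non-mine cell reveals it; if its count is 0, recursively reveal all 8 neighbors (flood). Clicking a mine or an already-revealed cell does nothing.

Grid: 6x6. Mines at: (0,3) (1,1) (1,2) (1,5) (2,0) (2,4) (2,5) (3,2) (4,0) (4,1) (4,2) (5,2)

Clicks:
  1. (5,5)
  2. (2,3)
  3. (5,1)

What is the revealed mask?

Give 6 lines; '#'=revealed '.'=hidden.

Answer: ......
......
...#..
...###
...###
.#.###

Derivation:
Click 1 (5,5) count=0: revealed 9 new [(3,3) (3,4) (3,5) (4,3) (4,4) (4,5) (5,3) (5,4) (5,5)] -> total=9
Click 2 (2,3) count=3: revealed 1 new [(2,3)] -> total=10
Click 3 (5,1) count=4: revealed 1 new [(5,1)] -> total=11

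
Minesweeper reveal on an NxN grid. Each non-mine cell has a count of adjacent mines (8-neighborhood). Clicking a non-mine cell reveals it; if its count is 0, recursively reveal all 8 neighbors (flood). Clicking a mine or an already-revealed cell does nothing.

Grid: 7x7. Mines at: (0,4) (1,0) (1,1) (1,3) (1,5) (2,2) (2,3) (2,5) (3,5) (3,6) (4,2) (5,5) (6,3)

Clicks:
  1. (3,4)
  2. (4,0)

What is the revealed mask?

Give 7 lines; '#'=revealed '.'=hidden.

Answer: .......
.......
##.....
##..#..
##.....
###....
###....

Derivation:
Click 1 (3,4) count=3: revealed 1 new [(3,4)] -> total=1
Click 2 (4,0) count=0: revealed 12 new [(2,0) (2,1) (3,0) (3,1) (4,0) (4,1) (5,0) (5,1) (5,2) (6,0) (6,1) (6,2)] -> total=13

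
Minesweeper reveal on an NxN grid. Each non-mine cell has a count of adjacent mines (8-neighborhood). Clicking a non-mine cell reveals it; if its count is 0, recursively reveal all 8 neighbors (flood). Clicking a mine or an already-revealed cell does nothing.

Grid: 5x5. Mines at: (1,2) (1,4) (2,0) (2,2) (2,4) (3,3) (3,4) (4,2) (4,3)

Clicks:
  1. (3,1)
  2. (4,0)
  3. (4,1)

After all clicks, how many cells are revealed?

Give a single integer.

Answer: 4

Derivation:
Click 1 (3,1) count=3: revealed 1 new [(3,1)] -> total=1
Click 2 (4,0) count=0: revealed 3 new [(3,0) (4,0) (4,1)] -> total=4
Click 3 (4,1) count=1: revealed 0 new [(none)] -> total=4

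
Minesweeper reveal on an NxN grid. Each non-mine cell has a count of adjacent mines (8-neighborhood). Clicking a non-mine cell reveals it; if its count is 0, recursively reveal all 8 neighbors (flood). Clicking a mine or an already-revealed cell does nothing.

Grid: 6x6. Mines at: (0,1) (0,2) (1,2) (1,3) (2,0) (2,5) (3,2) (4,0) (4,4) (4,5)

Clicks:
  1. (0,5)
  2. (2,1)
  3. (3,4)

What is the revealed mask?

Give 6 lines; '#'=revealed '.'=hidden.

Answer: ....##
....##
.#....
....#.
......
......

Derivation:
Click 1 (0,5) count=0: revealed 4 new [(0,4) (0,5) (1,4) (1,5)] -> total=4
Click 2 (2,1) count=3: revealed 1 new [(2,1)] -> total=5
Click 3 (3,4) count=3: revealed 1 new [(3,4)] -> total=6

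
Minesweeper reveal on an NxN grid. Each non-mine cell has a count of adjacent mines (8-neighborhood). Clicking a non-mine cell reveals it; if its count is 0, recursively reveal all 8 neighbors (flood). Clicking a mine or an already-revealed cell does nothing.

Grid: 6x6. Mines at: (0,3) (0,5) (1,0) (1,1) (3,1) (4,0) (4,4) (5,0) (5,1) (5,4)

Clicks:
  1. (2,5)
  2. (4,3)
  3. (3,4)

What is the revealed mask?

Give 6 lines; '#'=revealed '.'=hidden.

Answer: ......
..####
..####
..####
...#..
......

Derivation:
Click 1 (2,5) count=0: revealed 12 new [(1,2) (1,3) (1,4) (1,5) (2,2) (2,3) (2,4) (2,5) (3,2) (3,3) (3,4) (3,5)] -> total=12
Click 2 (4,3) count=2: revealed 1 new [(4,3)] -> total=13
Click 3 (3,4) count=1: revealed 0 new [(none)] -> total=13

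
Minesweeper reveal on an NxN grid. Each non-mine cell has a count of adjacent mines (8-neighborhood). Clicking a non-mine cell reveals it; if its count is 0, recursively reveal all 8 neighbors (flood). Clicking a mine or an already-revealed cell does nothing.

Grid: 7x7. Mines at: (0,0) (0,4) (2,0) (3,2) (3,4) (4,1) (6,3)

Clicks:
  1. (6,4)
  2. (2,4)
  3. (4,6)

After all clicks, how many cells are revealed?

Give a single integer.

Answer: 18

Derivation:
Click 1 (6,4) count=1: revealed 1 new [(6,4)] -> total=1
Click 2 (2,4) count=1: revealed 1 new [(2,4)] -> total=2
Click 3 (4,6) count=0: revealed 16 new [(0,5) (0,6) (1,5) (1,6) (2,5) (2,6) (3,5) (3,6) (4,4) (4,5) (4,6) (5,4) (5,5) (5,6) (6,5) (6,6)] -> total=18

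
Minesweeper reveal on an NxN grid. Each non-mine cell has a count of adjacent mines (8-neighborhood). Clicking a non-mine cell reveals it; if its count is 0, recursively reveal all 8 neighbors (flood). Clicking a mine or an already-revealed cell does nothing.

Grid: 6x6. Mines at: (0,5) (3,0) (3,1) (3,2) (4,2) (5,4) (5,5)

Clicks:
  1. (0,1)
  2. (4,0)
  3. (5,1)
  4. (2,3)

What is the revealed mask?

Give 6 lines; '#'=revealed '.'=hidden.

Click 1 (0,1) count=0: revealed 23 new [(0,0) (0,1) (0,2) (0,3) (0,4) (1,0) (1,1) (1,2) (1,3) (1,4) (1,5) (2,0) (2,1) (2,2) (2,3) (2,4) (2,5) (3,3) (3,4) (3,5) (4,3) (4,4) (4,5)] -> total=23
Click 2 (4,0) count=2: revealed 1 new [(4,0)] -> total=24
Click 3 (5,1) count=1: revealed 1 new [(5,1)] -> total=25
Click 4 (2,3) count=1: revealed 0 new [(none)] -> total=25

Answer: #####.
######
######
...###
#..###
.#....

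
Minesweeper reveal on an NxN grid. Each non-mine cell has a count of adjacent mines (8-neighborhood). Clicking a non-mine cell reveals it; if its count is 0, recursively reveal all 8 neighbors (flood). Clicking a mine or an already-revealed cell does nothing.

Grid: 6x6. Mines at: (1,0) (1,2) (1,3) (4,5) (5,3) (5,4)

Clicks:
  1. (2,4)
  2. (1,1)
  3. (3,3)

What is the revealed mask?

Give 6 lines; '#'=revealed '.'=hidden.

Click 1 (2,4) count=1: revealed 1 new [(2,4)] -> total=1
Click 2 (1,1) count=2: revealed 1 new [(1,1)] -> total=2
Click 3 (3,3) count=0: revealed 17 new [(2,0) (2,1) (2,2) (2,3) (3,0) (3,1) (3,2) (3,3) (3,4) (4,0) (4,1) (4,2) (4,3) (4,4) (5,0) (5,1) (5,2)] -> total=19

Answer: ......
.#....
#####.
#####.
#####.
###...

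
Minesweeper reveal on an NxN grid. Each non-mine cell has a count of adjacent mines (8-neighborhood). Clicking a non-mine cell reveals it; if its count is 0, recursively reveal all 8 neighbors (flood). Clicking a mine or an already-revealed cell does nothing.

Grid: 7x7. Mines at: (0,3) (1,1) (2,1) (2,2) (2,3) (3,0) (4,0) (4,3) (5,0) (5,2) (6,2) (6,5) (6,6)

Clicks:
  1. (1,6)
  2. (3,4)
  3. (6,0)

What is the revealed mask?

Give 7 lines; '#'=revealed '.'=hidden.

Click 1 (1,6) count=0: revealed 18 new [(0,4) (0,5) (0,6) (1,4) (1,5) (1,6) (2,4) (2,5) (2,6) (3,4) (3,5) (3,6) (4,4) (4,5) (4,6) (5,4) (5,5) (5,6)] -> total=18
Click 2 (3,4) count=2: revealed 0 new [(none)] -> total=18
Click 3 (6,0) count=1: revealed 1 new [(6,0)] -> total=19

Answer: ....###
....###
....###
....###
....###
....###
#......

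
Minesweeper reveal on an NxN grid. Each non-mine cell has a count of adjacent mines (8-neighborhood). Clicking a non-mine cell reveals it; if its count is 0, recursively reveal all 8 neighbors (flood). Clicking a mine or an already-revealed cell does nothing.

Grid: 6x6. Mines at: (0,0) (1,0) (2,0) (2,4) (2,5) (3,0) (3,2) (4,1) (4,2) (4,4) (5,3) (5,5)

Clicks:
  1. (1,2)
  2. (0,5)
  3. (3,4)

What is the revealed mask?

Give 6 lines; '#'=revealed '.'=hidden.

Click 1 (1,2) count=0: revealed 13 new [(0,1) (0,2) (0,3) (0,4) (0,5) (1,1) (1,2) (1,3) (1,4) (1,5) (2,1) (2,2) (2,3)] -> total=13
Click 2 (0,5) count=0: revealed 0 new [(none)] -> total=13
Click 3 (3,4) count=3: revealed 1 new [(3,4)] -> total=14

Answer: .#####
.#####
.###..
....#.
......
......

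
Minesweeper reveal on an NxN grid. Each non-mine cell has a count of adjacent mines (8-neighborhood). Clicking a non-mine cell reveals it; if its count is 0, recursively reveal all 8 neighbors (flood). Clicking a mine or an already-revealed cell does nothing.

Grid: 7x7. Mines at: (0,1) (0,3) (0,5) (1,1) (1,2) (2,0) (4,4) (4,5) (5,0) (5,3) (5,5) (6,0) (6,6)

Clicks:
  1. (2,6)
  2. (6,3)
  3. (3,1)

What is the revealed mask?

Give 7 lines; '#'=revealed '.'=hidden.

Click 1 (2,6) count=0: revealed 12 new [(1,3) (1,4) (1,5) (1,6) (2,3) (2,4) (2,5) (2,6) (3,3) (3,4) (3,5) (3,6)] -> total=12
Click 2 (6,3) count=1: revealed 1 new [(6,3)] -> total=13
Click 3 (3,1) count=1: revealed 1 new [(3,1)] -> total=14

Answer: .......
...####
...####
.#.####
.......
.......
...#...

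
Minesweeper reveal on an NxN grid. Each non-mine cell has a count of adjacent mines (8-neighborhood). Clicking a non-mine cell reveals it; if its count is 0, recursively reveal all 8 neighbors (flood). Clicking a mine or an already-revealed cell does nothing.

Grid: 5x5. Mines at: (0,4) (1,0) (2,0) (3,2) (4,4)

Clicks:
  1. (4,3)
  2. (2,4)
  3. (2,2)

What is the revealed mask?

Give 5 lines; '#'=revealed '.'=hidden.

Click 1 (4,3) count=2: revealed 1 new [(4,3)] -> total=1
Click 2 (2,4) count=0: revealed 6 new [(1,3) (1,4) (2,3) (2,4) (3,3) (3,4)] -> total=7
Click 3 (2,2) count=1: revealed 1 new [(2,2)] -> total=8

Answer: .....
...##
..###
...##
...#.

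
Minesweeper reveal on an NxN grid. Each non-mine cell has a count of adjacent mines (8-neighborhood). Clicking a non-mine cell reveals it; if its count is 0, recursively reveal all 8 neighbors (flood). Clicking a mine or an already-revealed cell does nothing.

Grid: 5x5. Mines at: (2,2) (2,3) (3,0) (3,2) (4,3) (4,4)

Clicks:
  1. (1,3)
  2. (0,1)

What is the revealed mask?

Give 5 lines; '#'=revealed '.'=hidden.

Answer: #####
#####
##...
.....
.....

Derivation:
Click 1 (1,3) count=2: revealed 1 new [(1,3)] -> total=1
Click 2 (0,1) count=0: revealed 11 new [(0,0) (0,1) (0,2) (0,3) (0,4) (1,0) (1,1) (1,2) (1,4) (2,0) (2,1)] -> total=12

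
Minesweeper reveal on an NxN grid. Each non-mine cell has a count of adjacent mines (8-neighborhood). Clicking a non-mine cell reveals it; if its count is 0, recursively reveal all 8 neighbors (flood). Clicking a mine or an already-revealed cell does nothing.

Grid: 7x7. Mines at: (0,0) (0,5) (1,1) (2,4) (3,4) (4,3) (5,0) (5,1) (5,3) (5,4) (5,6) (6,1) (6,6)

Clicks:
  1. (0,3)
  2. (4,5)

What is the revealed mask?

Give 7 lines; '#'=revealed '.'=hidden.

Answer: ..###..
..###..
.......
.......
.....#.
.......
.......

Derivation:
Click 1 (0,3) count=0: revealed 6 new [(0,2) (0,3) (0,4) (1,2) (1,3) (1,4)] -> total=6
Click 2 (4,5) count=3: revealed 1 new [(4,5)] -> total=7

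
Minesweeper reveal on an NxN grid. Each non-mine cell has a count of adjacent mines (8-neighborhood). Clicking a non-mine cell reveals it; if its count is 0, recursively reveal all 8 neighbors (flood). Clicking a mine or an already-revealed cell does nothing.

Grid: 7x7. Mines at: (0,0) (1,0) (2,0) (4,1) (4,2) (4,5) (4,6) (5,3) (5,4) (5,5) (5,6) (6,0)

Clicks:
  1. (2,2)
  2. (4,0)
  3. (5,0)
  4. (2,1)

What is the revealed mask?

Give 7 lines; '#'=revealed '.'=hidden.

Click 1 (2,2) count=0: revealed 24 new [(0,1) (0,2) (0,3) (0,4) (0,5) (0,6) (1,1) (1,2) (1,3) (1,4) (1,5) (1,6) (2,1) (2,2) (2,3) (2,4) (2,5) (2,6) (3,1) (3,2) (3,3) (3,4) (3,5) (3,6)] -> total=24
Click 2 (4,0) count=1: revealed 1 new [(4,0)] -> total=25
Click 3 (5,0) count=2: revealed 1 new [(5,0)] -> total=26
Click 4 (2,1) count=2: revealed 0 new [(none)] -> total=26

Answer: .######
.######
.######
.######
#......
#......
.......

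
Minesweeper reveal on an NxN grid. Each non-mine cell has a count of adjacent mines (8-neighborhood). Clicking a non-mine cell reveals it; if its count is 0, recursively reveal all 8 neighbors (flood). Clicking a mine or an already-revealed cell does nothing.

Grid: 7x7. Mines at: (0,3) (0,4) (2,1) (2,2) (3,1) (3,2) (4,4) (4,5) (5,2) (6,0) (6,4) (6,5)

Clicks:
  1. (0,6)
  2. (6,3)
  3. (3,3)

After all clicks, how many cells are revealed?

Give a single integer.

Click 1 (0,6) count=0: revealed 14 new [(0,5) (0,6) (1,3) (1,4) (1,5) (1,6) (2,3) (2,4) (2,5) (2,6) (3,3) (3,4) (3,5) (3,6)] -> total=14
Click 2 (6,3) count=2: revealed 1 new [(6,3)] -> total=15
Click 3 (3,3) count=3: revealed 0 new [(none)] -> total=15

Answer: 15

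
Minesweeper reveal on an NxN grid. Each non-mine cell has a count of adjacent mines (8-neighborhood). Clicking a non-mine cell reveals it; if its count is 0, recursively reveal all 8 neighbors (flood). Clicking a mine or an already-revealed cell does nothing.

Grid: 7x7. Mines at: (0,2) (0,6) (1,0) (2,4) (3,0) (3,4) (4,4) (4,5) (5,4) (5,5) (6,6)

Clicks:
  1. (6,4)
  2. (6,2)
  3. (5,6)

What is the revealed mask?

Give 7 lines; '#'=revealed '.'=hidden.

Click 1 (6,4) count=2: revealed 1 new [(6,4)] -> total=1
Click 2 (6,2) count=0: revealed 21 new [(1,1) (1,2) (1,3) (2,1) (2,2) (2,3) (3,1) (3,2) (3,3) (4,0) (4,1) (4,2) (4,3) (5,0) (5,1) (5,2) (5,3) (6,0) (6,1) (6,2) (6,3)] -> total=22
Click 3 (5,6) count=3: revealed 1 new [(5,6)] -> total=23

Answer: .......
.###...
.###...
.###...
####...
####..#
#####..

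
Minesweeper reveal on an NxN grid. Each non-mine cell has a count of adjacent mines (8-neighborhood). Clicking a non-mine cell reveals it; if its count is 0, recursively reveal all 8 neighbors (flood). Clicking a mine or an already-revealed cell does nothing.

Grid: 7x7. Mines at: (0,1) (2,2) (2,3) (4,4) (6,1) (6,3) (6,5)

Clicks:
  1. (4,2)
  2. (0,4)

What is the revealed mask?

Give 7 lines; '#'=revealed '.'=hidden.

Click 1 (4,2) count=0: revealed 16 new [(1,0) (1,1) (2,0) (2,1) (3,0) (3,1) (3,2) (3,3) (4,0) (4,1) (4,2) (4,3) (5,0) (5,1) (5,2) (5,3)] -> total=16
Click 2 (0,4) count=0: revealed 20 new [(0,2) (0,3) (0,4) (0,5) (0,6) (1,2) (1,3) (1,4) (1,5) (1,6) (2,4) (2,5) (2,6) (3,4) (3,5) (3,6) (4,5) (4,6) (5,5) (5,6)] -> total=36

Answer: ..#####
#######
##..###
#######
####.##
####.##
.......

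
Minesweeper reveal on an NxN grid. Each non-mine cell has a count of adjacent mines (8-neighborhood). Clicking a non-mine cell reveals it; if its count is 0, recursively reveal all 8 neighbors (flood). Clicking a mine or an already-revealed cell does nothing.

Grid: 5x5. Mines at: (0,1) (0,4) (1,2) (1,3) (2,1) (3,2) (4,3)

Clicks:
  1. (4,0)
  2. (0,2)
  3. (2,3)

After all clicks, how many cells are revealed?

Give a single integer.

Answer: 6

Derivation:
Click 1 (4,0) count=0: revealed 4 new [(3,0) (3,1) (4,0) (4,1)] -> total=4
Click 2 (0,2) count=3: revealed 1 new [(0,2)] -> total=5
Click 3 (2,3) count=3: revealed 1 new [(2,3)] -> total=6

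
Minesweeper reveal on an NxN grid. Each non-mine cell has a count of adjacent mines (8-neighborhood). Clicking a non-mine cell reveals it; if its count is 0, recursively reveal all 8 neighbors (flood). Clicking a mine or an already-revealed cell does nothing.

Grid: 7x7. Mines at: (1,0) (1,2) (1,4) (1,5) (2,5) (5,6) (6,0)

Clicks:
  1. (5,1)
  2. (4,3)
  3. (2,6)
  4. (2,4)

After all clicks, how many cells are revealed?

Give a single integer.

Answer: 29

Derivation:
Click 1 (5,1) count=1: revealed 1 new [(5,1)] -> total=1
Click 2 (4,3) count=0: revealed 27 new [(2,0) (2,1) (2,2) (2,3) (2,4) (3,0) (3,1) (3,2) (3,3) (3,4) (3,5) (4,0) (4,1) (4,2) (4,3) (4,4) (4,5) (5,0) (5,2) (5,3) (5,4) (5,5) (6,1) (6,2) (6,3) (6,4) (6,5)] -> total=28
Click 3 (2,6) count=2: revealed 1 new [(2,6)] -> total=29
Click 4 (2,4) count=3: revealed 0 new [(none)] -> total=29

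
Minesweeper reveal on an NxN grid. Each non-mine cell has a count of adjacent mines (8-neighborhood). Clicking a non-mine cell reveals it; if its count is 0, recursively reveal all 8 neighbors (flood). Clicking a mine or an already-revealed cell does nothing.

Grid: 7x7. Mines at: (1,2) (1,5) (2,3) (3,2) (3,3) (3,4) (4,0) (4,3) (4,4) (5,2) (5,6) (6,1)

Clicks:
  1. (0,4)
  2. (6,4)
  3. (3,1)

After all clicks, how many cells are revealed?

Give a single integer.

Click 1 (0,4) count=1: revealed 1 new [(0,4)] -> total=1
Click 2 (6,4) count=0: revealed 6 new [(5,3) (5,4) (5,5) (6,3) (6,4) (6,5)] -> total=7
Click 3 (3,1) count=2: revealed 1 new [(3,1)] -> total=8

Answer: 8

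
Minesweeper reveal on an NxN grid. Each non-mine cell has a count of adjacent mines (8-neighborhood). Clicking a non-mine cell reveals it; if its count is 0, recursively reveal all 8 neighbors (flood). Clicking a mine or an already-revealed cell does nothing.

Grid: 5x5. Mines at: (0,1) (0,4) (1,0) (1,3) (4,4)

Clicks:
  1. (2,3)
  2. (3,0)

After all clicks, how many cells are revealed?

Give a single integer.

Click 1 (2,3) count=1: revealed 1 new [(2,3)] -> total=1
Click 2 (3,0) count=0: revealed 11 new [(2,0) (2,1) (2,2) (3,0) (3,1) (3,2) (3,3) (4,0) (4,1) (4,2) (4,3)] -> total=12

Answer: 12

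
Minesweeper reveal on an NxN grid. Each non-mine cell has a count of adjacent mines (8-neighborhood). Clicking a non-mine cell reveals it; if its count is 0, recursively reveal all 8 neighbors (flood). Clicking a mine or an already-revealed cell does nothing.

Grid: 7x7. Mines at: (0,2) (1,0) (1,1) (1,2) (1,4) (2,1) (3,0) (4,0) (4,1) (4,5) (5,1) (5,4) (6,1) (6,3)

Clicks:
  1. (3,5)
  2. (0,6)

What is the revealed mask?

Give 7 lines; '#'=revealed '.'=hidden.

Answer: .....##
.....##
.....##
.....##
.......
.......
.......

Derivation:
Click 1 (3,5) count=1: revealed 1 new [(3,5)] -> total=1
Click 2 (0,6) count=0: revealed 7 new [(0,5) (0,6) (1,5) (1,6) (2,5) (2,6) (3,6)] -> total=8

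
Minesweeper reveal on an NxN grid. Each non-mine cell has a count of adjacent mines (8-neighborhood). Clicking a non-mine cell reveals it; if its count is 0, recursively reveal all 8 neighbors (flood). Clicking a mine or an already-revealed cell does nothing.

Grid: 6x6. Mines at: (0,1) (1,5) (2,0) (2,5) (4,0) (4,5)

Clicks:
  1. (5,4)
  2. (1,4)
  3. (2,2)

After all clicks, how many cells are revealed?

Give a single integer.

Answer: 23

Derivation:
Click 1 (5,4) count=1: revealed 1 new [(5,4)] -> total=1
Click 2 (1,4) count=2: revealed 1 new [(1,4)] -> total=2
Click 3 (2,2) count=0: revealed 21 new [(0,2) (0,3) (0,4) (1,1) (1,2) (1,3) (2,1) (2,2) (2,3) (2,4) (3,1) (3,2) (3,3) (3,4) (4,1) (4,2) (4,3) (4,4) (5,1) (5,2) (5,3)] -> total=23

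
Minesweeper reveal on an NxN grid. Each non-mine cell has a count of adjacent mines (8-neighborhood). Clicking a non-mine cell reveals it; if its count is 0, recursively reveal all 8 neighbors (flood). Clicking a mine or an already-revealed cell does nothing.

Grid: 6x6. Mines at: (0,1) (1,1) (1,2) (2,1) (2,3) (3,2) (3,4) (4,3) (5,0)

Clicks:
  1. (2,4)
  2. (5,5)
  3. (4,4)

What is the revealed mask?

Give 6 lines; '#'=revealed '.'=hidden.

Click 1 (2,4) count=2: revealed 1 new [(2,4)] -> total=1
Click 2 (5,5) count=0: revealed 4 new [(4,4) (4,5) (5,4) (5,5)] -> total=5
Click 3 (4,4) count=2: revealed 0 new [(none)] -> total=5

Answer: ......
......
....#.
......
....##
....##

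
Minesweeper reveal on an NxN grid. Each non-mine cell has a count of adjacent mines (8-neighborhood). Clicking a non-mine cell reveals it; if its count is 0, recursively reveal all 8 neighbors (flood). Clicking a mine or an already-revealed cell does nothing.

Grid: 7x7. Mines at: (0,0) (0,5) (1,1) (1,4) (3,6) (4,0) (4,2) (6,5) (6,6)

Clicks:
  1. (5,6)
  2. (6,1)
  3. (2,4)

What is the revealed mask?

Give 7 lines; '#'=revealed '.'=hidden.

Click 1 (5,6) count=2: revealed 1 new [(5,6)] -> total=1
Click 2 (6,1) count=0: revealed 10 new [(5,0) (5,1) (5,2) (5,3) (5,4) (6,0) (6,1) (6,2) (6,3) (6,4)] -> total=11
Click 3 (2,4) count=1: revealed 1 new [(2,4)] -> total=12

Answer: .......
.......
....#..
.......
.......
#####.#
#####..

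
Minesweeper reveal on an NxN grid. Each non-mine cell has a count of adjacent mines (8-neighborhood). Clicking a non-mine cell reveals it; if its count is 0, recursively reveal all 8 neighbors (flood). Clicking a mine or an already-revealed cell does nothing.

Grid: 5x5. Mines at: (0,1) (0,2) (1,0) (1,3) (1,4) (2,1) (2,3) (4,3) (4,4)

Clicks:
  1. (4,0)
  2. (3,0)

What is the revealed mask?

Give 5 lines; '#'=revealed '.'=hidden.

Click 1 (4,0) count=0: revealed 6 new [(3,0) (3,1) (3,2) (4,0) (4,1) (4,2)] -> total=6
Click 2 (3,0) count=1: revealed 0 new [(none)] -> total=6

Answer: .....
.....
.....
###..
###..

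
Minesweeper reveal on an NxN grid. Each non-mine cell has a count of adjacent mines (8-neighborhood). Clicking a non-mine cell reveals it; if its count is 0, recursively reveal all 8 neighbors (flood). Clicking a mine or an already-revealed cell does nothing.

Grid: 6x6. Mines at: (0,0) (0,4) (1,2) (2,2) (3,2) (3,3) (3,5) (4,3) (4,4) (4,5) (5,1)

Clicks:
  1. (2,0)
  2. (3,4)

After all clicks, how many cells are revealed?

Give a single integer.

Click 1 (2,0) count=0: revealed 8 new [(1,0) (1,1) (2,0) (2,1) (3,0) (3,1) (4,0) (4,1)] -> total=8
Click 2 (3,4) count=5: revealed 1 new [(3,4)] -> total=9

Answer: 9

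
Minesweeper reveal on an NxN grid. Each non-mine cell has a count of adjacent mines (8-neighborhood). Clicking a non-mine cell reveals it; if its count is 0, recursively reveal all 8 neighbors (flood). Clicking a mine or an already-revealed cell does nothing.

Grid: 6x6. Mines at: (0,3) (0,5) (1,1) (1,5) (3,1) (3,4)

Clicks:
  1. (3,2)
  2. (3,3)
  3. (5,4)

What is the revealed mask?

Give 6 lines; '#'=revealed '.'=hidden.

Answer: ......
......
......
..##..
######
######

Derivation:
Click 1 (3,2) count=1: revealed 1 new [(3,2)] -> total=1
Click 2 (3,3) count=1: revealed 1 new [(3,3)] -> total=2
Click 3 (5,4) count=0: revealed 12 new [(4,0) (4,1) (4,2) (4,3) (4,4) (4,5) (5,0) (5,1) (5,2) (5,3) (5,4) (5,5)] -> total=14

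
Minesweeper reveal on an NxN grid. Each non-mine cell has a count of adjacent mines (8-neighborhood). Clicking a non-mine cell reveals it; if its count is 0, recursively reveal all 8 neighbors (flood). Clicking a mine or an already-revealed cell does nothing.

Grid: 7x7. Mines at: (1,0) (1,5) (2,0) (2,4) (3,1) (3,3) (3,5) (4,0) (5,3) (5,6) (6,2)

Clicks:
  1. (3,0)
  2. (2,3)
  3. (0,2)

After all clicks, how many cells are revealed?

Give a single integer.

Click 1 (3,0) count=3: revealed 1 new [(3,0)] -> total=1
Click 2 (2,3) count=2: revealed 1 new [(2,3)] -> total=2
Click 3 (0,2) count=0: revealed 10 new [(0,1) (0,2) (0,3) (0,4) (1,1) (1,2) (1,3) (1,4) (2,1) (2,2)] -> total=12

Answer: 12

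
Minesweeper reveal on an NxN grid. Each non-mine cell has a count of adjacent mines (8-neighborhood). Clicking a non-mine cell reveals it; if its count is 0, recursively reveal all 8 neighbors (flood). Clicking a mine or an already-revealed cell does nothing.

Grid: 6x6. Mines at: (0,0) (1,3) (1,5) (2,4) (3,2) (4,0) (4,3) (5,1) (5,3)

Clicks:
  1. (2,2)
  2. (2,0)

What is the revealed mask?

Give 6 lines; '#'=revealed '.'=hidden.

Click 1 (2,2) count=2: revealed 1 new [(2,2)] -> total=1
Click 2 (2,0) count=0: revealed 6 new [(1,0) (1,1) (2,0) (2,1) (3,0) (3,1)] -> total=7

Answer: ......
##....
###...
##....
......
......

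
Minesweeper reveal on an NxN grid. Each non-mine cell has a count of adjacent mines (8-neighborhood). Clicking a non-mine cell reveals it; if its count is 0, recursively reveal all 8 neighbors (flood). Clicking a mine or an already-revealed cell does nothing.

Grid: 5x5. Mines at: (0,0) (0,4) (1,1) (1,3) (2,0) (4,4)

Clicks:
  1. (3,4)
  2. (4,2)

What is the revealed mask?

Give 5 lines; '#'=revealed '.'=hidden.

Click 1 (3,4) count=1: revealed 1 new [(3,4)] -> total=1
Click 2 (4,2) count=0: revealed 11 new [(2,1) (2,2) (2,3) (3,0) (3,1) (3,2) (3,3) (4,0) (4,1) (4,2) (4,3)] -> total=12

Answer: .....
.....
.###.
#####
####.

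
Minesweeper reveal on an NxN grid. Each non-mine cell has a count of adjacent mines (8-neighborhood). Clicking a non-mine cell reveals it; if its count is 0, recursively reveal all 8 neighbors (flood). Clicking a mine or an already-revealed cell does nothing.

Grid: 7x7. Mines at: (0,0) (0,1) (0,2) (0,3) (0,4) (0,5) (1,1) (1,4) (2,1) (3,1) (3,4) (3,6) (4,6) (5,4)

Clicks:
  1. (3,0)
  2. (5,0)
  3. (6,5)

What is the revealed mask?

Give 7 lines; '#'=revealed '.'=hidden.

Answer: .......
.......
.......
#......
####...
####...
####.#.

Derivation:
Click 1 (3,0) count=2: revealed 1 new [(3,0)] -> total=1
Click 2 (5,0) count=0: revealed 12 new [(4,0) (4,1) (4,2) (4,3) (5,0) (5,1) (5,2) (5,3) (6,0) (6,1) (6,2) (6,3)] -> total=13
Click 3 (6,5) count=1: revealed 1 new [(6,5)] -> total=14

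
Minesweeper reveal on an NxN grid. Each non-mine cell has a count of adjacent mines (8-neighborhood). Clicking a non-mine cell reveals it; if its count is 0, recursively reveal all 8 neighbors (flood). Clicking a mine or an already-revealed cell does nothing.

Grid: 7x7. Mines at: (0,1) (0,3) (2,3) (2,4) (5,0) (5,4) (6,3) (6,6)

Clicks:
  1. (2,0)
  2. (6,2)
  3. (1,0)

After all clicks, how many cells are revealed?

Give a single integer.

Click 1 (2,0) count=0: revealed 17 new [(1,0) (1,1) (1,2) (2,0) (2,1) (2,2) (3,0) (3,1) (3,2) (3,3) (4,0) (4,1) (4,2) (4,3) (5,1) (5,2) (5,3)] -> total=17
Click 2 (6,2) count=1: revealed 1 new [(6,2)] -> total=18
Click 3 (1,0) count=1: revealed 0 new [(none)] -> total=18

Answer: 18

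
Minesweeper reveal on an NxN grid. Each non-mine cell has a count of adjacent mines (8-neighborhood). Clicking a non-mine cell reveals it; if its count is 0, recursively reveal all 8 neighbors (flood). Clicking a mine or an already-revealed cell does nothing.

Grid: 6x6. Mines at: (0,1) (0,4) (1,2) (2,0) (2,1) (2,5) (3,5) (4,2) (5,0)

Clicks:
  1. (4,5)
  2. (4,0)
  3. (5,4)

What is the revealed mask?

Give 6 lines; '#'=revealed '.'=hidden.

Click 1 (4,5) count=1: revealed 1 new [(4,5)] -> total=1
Click 2 (4,0) count=1: revealed 1 new [(4,0)] -> total=2
Click 3 (5,4) count=0: revealed 5 new [(4,3) (4,4) (5,3) (5,4) (5,5)] -> total=7

Answer: ......
......
......
......
#..###
...###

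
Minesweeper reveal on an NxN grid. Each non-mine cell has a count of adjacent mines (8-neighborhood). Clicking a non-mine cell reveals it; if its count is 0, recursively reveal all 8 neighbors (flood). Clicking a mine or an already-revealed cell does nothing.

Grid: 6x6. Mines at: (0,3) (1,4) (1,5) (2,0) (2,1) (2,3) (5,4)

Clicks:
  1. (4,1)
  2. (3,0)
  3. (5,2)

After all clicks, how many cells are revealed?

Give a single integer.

Answer: 12

Derivation:
Click 1 (4,1) count=0: revealed 12 new [(3,0) (3,1) (3,2) (3,3) (4,0) (4,1) (4,2) (4,3) (5,0) (5,1) (5,2) (5,3)] -> total=12
Click 2 (3,0) count=2: revealed 0 new [(none)] -> total=12
Click 3 (5,2) count=0: revealed 0 new [(none)] -> total=12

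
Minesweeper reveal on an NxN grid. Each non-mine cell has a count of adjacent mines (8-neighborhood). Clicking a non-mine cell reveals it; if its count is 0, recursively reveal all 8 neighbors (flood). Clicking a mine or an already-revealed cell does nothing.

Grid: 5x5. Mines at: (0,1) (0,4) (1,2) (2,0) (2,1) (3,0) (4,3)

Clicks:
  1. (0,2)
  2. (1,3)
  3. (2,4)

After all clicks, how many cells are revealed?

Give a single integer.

Click 1 (0,2) count=2: revealed 1 new [(0,2)] -> total=1
Click 2 (1,3) count=2: revealed 1 new [(1,3)] -> total=2
Click 3 (2,4) count=0: revealed 5 new [(1,4) (2,3) (2,4) (3,3) (3,4)] -> total=7

Answer: 7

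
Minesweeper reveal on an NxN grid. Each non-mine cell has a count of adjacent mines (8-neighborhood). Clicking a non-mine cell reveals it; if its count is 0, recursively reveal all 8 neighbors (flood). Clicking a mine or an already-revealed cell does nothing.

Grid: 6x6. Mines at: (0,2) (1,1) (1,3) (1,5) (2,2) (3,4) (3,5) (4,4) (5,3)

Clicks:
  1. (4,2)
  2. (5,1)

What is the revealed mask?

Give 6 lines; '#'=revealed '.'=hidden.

Click 1 (4,2) count=1: revealed 1 new [(4,2)] -> total=1
Click 2 (5,1) count=0: revealed 10 new [(2,0) (2,1) (3,0) (3,1) (3,2) (4,0) (4,1) (5,0) (5,1) (5,2)] -> total=11

Answer: ......
......
##....
###...
###...
###...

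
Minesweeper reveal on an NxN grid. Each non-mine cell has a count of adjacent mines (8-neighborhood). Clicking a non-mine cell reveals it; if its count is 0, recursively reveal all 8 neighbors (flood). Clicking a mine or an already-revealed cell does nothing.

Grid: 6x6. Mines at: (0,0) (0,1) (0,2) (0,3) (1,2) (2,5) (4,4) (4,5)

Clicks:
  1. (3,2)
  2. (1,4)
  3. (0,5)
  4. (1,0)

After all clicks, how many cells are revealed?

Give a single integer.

Answer: 22

Derivation:
Click 1 (3,2) count=0: revealed 18 new [(1,0) (1,1) (2,0) (2,1) (2,2) (2,3) (3,0) (3,1) (3,2) (3,3) (4,0) (4,1) (4,2) (4,3) (5,0) (5,1) (5,2) (5,3)] -> total=18
Click 2 (1,4) count=2: revealed 1 new [(1,4)] -> total=19
Click 3 (0,5) count=0: revealed 3 new [(0,4) (0,5) (1,5)] -> total=22
Click 4 (1,0) count=2: revealed 0 new [(none)] -> total=22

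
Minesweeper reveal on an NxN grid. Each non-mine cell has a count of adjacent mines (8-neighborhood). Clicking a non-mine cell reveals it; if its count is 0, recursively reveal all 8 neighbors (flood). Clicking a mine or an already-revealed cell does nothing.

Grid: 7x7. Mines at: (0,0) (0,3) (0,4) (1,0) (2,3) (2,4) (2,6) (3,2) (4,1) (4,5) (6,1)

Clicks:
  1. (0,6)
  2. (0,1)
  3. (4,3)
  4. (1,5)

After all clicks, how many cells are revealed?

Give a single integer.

Answer: 6

Derivation:
Click 1 (0,6) count=0: revealed 4 new [(0,5) (0,6) (1,5) (1,6)] -> total=4
Click 2 (0,1) count=2: revealed 1 new [(0,1)] -> total=5
Click 3 (4,3) count=1: revealed 1 new [(4,3)] -> total=6
Click 4 (1,5) count=3: revealed 0 new [(none)] -> total=6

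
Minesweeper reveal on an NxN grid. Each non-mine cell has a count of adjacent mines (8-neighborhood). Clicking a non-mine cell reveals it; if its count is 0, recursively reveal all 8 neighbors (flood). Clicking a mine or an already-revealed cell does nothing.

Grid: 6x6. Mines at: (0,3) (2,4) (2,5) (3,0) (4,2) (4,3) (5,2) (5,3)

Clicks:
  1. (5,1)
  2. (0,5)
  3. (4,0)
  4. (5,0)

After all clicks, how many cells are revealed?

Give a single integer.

Click 1 (5,1) count=2: revealed 1 new [(5,1)] -> total=1
Click 2 (0,5) count=0: revealed 4 new [(0,4) (0,5) (1,4) (1,5)] -> total=5
Click 3 (4,0) count=1: revealed 1 new [(4,0)] -> total=6
Click 4 (5,0) count=0: revealed 2 new [(4,1) (5,0)] -> total=8

Answer: 8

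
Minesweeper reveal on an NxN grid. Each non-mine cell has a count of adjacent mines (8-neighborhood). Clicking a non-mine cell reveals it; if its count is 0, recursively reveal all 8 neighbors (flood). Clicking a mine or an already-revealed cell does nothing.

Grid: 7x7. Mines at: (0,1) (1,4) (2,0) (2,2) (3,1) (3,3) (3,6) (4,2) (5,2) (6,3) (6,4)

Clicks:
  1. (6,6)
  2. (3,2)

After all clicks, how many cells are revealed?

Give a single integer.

Click 1 (6,6) count=0: revealed 6 new [(4,5) (4,6) (5,5) (5,6) (6,5) (6,6)] -> total=6
Click 2 (3,2) count=4: revealed 1 new [(3,2)] -> total=7

Answer: 7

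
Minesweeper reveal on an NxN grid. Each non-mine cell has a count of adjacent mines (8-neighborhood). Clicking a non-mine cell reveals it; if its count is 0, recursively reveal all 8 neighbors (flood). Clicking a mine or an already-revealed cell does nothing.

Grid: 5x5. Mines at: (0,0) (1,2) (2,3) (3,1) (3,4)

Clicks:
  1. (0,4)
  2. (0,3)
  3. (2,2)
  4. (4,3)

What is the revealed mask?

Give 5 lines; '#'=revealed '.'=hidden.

Click 1 (0,4) count=0: revealed 4 new [(0,3) (0,4) (1,3) (1,4)] -> total=4
Click 2 (0,3) count=1: revealed 0 new [(none)] -> total=4
Click 3 (2,2) count=3: revealed 1 new [(2,2)] -> total=5
Click 4 (4,3) count=1: revealed 1 new [(4,3)] -> total=6

Answer: ...##
...##
..#..
.....
...#.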